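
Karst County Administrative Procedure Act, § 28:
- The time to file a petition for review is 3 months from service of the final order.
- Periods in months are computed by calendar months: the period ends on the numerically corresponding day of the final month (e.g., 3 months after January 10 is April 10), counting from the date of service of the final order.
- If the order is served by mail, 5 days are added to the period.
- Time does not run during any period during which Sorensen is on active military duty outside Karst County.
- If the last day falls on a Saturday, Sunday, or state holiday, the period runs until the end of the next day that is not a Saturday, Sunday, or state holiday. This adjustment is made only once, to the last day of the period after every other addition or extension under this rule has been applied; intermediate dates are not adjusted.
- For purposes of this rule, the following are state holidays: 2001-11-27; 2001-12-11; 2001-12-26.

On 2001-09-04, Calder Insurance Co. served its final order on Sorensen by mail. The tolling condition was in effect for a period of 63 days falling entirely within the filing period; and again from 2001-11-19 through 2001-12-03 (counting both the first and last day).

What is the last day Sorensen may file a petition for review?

February 25, 2002

3 months after 2001-09-04 is December 4, 2001.
Service was by mail, adding 5 days: December 4, 2001 + 5 days = December 9, 2001.
Tolling adds 63 days: December 9, 2001 + 63 days = February 10, 2002.
From November 19, 2001 through December 3, 2001 inclusive is 15 days; tolling adds 15 days: February 10, 2002 + 15 days = February 25, 2002.
February 25, 2002 is a Monday and not a state holiday, so no extension applies.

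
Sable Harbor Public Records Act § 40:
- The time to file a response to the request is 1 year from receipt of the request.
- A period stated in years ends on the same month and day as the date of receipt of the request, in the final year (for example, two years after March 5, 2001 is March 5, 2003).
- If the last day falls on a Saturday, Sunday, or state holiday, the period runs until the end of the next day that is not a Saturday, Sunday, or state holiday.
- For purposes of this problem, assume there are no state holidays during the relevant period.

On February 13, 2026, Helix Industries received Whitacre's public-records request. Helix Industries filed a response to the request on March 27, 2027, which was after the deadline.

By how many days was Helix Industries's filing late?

40 days

1 year after February 13, 2026 is February 13, 2027.
February 13, 2027 is Saturday; February 14, 2027 is Sunday. The next qualifying day is February 15, 2027.
The deadline is February 15, 2027; from February 15, 2027 to March 27, 2027 is 40 days.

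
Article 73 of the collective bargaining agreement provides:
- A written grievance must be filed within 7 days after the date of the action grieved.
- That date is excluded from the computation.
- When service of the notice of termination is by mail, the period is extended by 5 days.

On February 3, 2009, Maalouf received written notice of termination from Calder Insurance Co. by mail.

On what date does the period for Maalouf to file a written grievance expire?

February 15, 2009

7 days after February 3, 2009 is February 10, 2009.
Service was by mail, adding 5 days: February 10, 2009 + 5 days = February 15, 2009.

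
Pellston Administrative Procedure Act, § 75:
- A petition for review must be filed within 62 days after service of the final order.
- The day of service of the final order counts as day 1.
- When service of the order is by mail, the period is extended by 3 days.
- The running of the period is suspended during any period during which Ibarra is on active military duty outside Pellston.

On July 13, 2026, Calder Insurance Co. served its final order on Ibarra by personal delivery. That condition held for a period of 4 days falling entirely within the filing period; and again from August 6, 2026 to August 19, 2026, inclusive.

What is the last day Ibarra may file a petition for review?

Counting July 13, 2026 as day 1, day 62 is September 12, 2026.
Service was not by mail, so no mail extension applies.
Tolling adds 4 days: September 12, 2026 + 4 days = September 16, 2026.
From August 6, 2026 through August 19, 2026 inclusive is 14 days; tolling adds 14 days: September 16, 2026 + 14 days = September 30, 2026.

September 30, 2026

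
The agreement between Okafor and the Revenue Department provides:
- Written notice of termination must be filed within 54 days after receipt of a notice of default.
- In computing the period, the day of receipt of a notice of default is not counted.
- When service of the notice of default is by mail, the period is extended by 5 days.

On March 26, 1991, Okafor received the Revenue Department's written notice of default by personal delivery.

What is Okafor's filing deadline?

May 19, 1991

54 days after March 26, 1991 is May 19, 1991.
Service was not by mail, so no mail extension applies.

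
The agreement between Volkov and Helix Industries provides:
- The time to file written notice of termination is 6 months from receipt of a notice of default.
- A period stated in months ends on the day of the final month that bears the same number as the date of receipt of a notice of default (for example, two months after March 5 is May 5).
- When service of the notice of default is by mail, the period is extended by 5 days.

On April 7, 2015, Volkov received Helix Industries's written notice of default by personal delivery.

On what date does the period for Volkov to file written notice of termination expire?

6 months after April 7, 2015 is October 7, 2015.
Service was not by mail, so no mail extension applies.

October 7, 2015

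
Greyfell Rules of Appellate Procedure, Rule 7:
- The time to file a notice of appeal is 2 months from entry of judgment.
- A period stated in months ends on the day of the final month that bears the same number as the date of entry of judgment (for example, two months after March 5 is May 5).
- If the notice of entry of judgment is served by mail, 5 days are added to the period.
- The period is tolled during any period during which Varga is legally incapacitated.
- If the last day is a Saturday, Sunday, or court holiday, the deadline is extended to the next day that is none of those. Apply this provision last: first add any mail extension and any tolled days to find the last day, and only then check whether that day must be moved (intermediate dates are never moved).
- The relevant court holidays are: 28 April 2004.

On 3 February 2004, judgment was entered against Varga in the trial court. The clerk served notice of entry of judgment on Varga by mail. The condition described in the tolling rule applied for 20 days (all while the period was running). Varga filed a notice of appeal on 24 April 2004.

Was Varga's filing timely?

2 months after 3 February 2004 is April 3, 2004.
Service was by mail, adding 5 days: April 3, 2004 + 5 days = April 8, 2004.
Tolling adds 20 days: April 8, 2004 + 20 days = April 28, 2004.
April 28, 2004 is a listed holiday. The next qualifying day is April 29, 2004.
The deadline is April 29, 2004; the filing on April 24, 2004 is on or before that date.

Yes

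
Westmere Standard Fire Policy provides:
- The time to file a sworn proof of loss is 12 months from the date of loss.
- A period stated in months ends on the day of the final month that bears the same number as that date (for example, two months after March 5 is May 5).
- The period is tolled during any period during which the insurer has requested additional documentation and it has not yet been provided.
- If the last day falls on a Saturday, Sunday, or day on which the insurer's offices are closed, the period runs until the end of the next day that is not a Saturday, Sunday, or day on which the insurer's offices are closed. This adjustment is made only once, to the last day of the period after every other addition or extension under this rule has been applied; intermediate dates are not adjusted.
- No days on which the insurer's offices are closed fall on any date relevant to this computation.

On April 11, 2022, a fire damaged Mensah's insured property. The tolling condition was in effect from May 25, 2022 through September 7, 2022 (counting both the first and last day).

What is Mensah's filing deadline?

12 months after April 11, 2022 is April 11, 2023.
From May 25, 2022 through September 7, 2022 inclusive is 106 days; tolling adds 106 days: April 11, 2023 + 106 days = July 26, 2023.
July 26, 2023 is a Wednesday and not a day on which the insurer's offices are closed, so no extension applies.

July 26, 2023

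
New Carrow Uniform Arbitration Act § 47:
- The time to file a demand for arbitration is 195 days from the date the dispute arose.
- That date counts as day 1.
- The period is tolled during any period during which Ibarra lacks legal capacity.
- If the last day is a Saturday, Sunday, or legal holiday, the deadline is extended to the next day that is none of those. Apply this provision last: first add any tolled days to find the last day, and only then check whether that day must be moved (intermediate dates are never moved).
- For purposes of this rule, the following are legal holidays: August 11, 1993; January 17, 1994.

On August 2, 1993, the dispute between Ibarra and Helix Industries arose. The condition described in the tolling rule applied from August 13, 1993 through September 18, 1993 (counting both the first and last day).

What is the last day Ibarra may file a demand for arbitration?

March 21, 1994

Counting August 2, 1993 as day 1, day 195 is February 12, 1994.
From August 13, 1993 through September 18, 1993 inclusive is 37 days; tolling adds 37 days: February 12, 1994 + 37 days = March 21, 1994.
March 21, 1994 is a Monday and not a legal holiday, so no extension applies.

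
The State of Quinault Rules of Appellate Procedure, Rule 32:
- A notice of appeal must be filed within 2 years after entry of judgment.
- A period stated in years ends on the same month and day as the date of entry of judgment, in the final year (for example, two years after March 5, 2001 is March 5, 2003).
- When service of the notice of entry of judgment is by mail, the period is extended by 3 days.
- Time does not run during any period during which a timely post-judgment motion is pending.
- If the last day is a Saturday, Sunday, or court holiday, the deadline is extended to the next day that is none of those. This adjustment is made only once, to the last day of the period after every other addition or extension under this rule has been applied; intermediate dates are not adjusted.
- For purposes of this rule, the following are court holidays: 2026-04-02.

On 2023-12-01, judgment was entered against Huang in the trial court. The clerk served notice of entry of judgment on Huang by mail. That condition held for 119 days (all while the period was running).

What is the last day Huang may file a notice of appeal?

April 3, 2026

2 years after 2023-12-01 is December 1, 2025.
Service was by mail, adding 3 days: December 1, 2025 + 3 days = December 4, 2025.
Tolling adds 119 days: December 4, 2025 + 119 days = April 2, 2026.
April 2, 2026 is a listed holiday. The next qualifying day is April 3, 2026.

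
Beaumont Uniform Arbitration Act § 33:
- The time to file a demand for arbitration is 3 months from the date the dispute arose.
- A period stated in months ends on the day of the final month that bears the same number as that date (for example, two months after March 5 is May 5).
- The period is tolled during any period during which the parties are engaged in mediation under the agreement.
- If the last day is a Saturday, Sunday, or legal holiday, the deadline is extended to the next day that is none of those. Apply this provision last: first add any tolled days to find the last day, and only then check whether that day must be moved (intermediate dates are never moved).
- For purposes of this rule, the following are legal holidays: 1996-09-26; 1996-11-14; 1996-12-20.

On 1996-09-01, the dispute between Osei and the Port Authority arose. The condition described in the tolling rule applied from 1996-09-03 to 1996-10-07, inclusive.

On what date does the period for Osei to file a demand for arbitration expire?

January 6, 1997

3 months after 1996-09-01 is December 1, 1996.
From September 3, 1996 through October 7, 1996 inclusive is 35 days; tolling adds 35 days: December 1, 1996 + 35 days = January 5, 1997.
January 5, 1997 is Sunday. The next qualifying day is January 6, 1997.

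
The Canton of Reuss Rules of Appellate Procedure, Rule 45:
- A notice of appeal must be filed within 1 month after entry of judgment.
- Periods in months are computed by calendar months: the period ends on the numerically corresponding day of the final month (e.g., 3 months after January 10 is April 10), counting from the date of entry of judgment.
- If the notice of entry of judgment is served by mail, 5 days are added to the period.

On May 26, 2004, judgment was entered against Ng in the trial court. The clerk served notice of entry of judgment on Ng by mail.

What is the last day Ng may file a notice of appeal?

July 1, 2004

1 month after May 26, 2004 is June 26, 2004.
Service was by mail, adding 5 days: June 26, 2004 + 5 days = July 1, 2004.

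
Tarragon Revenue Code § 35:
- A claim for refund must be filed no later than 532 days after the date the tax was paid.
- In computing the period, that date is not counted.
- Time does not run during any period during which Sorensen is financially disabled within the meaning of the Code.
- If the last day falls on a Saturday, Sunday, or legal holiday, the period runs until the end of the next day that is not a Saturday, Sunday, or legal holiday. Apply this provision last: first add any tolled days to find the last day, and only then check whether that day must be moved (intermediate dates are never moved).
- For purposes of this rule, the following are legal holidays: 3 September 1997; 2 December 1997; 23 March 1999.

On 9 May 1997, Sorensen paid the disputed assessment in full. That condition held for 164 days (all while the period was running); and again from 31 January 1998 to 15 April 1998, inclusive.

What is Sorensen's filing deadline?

June 21, 1999

532 days after 9 May 1997 is October 23, 1998.
Tolling adds 164 days: October 23, 1998 + 164 days = April 5, 1999.
From January 31, 1998 through April 15, 1998 inclusive is 75 days; tolling adds 75 days: April 5, 1999 + 75 days = June 19, 1999.
June 19, 1999 is Saturday; June 20, 1999 is Sunday. The next qualifying day is June 21, 1999.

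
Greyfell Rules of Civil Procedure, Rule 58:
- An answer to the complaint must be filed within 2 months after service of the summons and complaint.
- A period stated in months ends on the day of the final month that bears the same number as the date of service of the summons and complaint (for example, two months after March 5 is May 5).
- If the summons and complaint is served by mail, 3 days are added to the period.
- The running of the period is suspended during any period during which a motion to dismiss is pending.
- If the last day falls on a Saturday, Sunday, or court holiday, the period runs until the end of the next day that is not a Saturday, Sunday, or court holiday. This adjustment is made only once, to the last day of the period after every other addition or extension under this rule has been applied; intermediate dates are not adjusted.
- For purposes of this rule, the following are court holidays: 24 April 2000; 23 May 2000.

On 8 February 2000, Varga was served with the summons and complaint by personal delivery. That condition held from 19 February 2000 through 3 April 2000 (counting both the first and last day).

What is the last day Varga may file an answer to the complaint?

2 months after 8 February 2000 is April 8, 2000.
Service was not by mail, so no mail extension applies.
From February 19, 2000 through April 3, 2000 inclusive is 45 days; tolling adds 45 days: April 8, 2000 + 45 days = May 23, 2000.
May 23, 2000 is a listed holiday. The next qualifying day is May 24, 2000.

May 24, 2000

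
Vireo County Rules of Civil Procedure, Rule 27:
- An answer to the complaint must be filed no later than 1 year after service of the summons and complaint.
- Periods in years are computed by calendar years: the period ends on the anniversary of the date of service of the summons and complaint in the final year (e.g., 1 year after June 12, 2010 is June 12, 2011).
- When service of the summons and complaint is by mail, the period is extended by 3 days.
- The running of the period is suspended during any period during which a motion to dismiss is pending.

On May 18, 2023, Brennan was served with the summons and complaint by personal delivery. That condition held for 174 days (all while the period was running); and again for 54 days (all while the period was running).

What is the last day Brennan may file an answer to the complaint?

1 year after May 18, 2023 is May 18, 2024.
Service was not by mail, so no mail extension applies.
Tolling adds 174 days: May 18, 2024 + 174 days = November 8, 2024.
Tolling adds 54 days: November 8, 2024 + 54 days = January 1, 2025.

January 1, 2025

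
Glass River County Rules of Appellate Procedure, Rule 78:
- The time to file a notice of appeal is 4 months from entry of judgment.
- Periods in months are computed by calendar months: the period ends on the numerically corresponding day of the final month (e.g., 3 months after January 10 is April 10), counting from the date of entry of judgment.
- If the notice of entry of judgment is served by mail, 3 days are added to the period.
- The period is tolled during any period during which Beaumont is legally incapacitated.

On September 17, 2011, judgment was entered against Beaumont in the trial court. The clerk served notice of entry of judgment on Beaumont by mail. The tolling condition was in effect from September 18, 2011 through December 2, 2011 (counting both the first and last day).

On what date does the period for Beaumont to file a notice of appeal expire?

4 months after September 17, 2011 is January 17, 2012.
Service was by mail, adding 3 days: January 17, 2012 + 3 days = January 20, 2012.
From September 18, 2011 through December 2, 2011 inclusive is 76 days; tolling adds 76 days: January 20, 2012 + 76 days = April 5, 2012.

April 5, 2012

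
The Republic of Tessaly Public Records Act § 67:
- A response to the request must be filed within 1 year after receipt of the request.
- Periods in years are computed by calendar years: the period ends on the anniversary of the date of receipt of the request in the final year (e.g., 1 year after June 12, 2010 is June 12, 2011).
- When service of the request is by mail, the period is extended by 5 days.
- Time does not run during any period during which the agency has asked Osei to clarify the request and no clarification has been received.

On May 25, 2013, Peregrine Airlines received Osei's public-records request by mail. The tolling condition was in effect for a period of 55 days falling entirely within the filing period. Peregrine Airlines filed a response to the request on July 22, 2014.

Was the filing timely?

1 year after May 25, 2013 is May 25, 2014.
Service was by mail, adding 5 days: May 25, 2014 + 5 days = May 30, 2014.
Tolling adds 55 days: May 30, 2014 + 55 days = July 24, 2014.
The deadline is July 24, 2014; the filing on July 22, 2014 is on or before that date.

Yes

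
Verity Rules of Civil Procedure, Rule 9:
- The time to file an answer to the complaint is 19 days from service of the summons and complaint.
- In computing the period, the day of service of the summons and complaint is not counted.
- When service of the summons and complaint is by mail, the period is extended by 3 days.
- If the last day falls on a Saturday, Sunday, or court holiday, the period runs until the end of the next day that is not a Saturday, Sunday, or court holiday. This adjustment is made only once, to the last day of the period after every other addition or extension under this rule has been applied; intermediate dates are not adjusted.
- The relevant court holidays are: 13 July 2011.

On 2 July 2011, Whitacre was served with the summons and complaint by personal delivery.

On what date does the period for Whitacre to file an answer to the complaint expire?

19 days after 2 July 2011 is July 21, 2011.
Service was not by mail, so no mail extension applies.
July 21, 2011 is a Thursday and not a court holiday, so no extension applies.

July 21, 2011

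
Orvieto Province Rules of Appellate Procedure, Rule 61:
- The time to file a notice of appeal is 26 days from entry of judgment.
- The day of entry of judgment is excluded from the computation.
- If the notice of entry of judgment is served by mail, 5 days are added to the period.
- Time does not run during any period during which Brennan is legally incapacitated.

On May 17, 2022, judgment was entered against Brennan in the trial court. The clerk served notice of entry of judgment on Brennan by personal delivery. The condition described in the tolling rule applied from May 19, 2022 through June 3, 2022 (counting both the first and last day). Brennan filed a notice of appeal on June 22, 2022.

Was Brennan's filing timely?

Yes

26 days after May 17, 2022 is June 12, 2022.
Service was not by mail, so no mail extension applies.
From May 19, 2022 through June 3, 2022 inclusive is 16 days; tolling adds 16 days: June 12, 2022 + 16 days = June 28, 2022.
The deadline is June 28, 2022; the filing on June 22, 2022 is on or before that date.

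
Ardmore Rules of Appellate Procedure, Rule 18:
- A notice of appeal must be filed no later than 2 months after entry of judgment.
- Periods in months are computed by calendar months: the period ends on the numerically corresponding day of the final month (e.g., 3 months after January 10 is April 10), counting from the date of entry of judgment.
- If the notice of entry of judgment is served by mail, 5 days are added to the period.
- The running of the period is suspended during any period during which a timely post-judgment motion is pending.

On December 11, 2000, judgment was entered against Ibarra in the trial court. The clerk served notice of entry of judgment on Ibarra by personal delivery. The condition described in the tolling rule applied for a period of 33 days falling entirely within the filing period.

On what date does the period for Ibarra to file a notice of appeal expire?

March 16, 2001

2 months after December 11, 2000 is February 11, 2001.
Service was not by mail, so no mail extension applies.
Tolling adds 33 days: February 11, 2001 + 33 days = March 16, 2001.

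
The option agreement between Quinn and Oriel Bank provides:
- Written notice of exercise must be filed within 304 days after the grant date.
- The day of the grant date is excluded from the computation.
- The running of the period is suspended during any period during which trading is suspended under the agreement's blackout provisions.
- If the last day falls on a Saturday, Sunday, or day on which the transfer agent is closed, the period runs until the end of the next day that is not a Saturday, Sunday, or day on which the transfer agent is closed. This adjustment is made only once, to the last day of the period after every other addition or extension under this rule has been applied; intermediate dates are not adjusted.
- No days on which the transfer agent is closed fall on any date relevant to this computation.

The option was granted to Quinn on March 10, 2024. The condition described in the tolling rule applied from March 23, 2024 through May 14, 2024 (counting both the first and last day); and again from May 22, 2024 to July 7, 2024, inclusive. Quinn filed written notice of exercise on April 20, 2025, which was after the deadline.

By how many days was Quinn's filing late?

2 days

304 days after March 10, 2024 is January 8, 2025.
From March 23, 2024 through May 14, 2024 inclusive is 53 days; tolling adds 53 days: January 8, 2025 + 53 days = March 2, 2025.
From May 22, 2024 through July 7, 2024 inclusive is 47 days; tolling adds 47 days: March 2, 2025 + 47 days = April 18, 2025.
April 18, 2025 is a Friday and not a day on which the transfer agent is closed, so no extension applies.
The deadline is April 18, 2025; from April 18, 2025 to April 20, 2025 is 2 days.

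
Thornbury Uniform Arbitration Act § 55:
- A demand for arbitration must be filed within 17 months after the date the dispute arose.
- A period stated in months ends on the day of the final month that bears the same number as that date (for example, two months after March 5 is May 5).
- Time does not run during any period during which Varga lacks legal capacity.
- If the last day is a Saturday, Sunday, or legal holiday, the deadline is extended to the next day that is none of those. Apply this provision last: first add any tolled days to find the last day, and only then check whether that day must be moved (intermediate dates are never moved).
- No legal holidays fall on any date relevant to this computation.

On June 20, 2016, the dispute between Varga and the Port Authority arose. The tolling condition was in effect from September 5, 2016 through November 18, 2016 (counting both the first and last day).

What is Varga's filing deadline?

February 5, 2018

17 months after June 20, 2016 is November 20, 2017.
From September 5, 2016 through November 18, 2016 inclusive is 75 days; tolling adds 75 days: November 20, 2017 + 75 days = February 3, 2018.
February 3, 2018 is Saturday; February 4, 2018 is Sunday. The next qualifying day is February 5, 2018.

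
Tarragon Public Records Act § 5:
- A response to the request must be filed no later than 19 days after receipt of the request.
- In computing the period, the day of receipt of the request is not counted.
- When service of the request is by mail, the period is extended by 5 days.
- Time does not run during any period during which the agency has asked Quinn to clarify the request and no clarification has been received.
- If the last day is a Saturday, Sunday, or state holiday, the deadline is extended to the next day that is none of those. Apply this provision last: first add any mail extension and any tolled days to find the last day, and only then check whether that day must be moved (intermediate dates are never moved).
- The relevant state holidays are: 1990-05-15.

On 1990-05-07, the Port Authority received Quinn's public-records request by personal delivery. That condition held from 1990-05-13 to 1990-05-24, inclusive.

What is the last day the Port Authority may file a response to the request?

June 7, 1990

19 days after 1990-05-07 is May 26, 1990.
Service was not by mail, so no mail extension applies.
From May 13, 1990 through May 24, 1990 inclusive is 12 days; tolling adds 12 days: May 26, 1990 + 12 days = June 7, 1990.
June 7, 1990 is a Thursday and not a state holiday, so no extension applies.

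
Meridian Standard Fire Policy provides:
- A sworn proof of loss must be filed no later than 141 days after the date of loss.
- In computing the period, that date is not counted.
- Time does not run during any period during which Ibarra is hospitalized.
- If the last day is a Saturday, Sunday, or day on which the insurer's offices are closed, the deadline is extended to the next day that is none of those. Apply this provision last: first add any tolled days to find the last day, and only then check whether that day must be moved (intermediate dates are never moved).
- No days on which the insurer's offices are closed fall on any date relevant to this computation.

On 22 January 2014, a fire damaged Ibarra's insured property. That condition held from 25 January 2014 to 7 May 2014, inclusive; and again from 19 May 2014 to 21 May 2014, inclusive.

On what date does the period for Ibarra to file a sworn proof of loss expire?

September 26, 2014

141 days after 22 January 2014 is June 12, 2014.
From January 25, 2014 through May 7, 2014 inclusive is 103 days; tolling adds 103 days: June 12, 2014 + 103 days = September 23, 2014.
From May 19, 2014 through May 21, 2014 inclusive is 3 days; tolling adds 3 days: September 23, 2014 + 3 days = September 26, 2014.
September 26, 2014 is a Friday and not a day on which the insurer's offices are closed, so no extension applies.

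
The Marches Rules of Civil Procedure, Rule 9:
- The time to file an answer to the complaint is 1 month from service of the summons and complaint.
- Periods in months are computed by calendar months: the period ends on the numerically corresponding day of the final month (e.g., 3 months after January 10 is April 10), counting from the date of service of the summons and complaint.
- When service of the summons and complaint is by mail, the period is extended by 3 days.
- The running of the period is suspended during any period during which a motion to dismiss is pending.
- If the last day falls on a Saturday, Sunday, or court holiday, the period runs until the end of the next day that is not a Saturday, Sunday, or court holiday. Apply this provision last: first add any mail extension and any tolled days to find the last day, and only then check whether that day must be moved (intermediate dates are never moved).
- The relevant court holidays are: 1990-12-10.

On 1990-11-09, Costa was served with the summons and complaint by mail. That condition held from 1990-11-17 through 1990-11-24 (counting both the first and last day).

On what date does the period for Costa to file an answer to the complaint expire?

December 20, 1990

1 month after 1990-11-09 is December 9, 1990.
Service was by mail, adding 3 days: December 9, 1990 + 3 days = December 12, 1990.
From November 17, 1990 through November 24, 1990 inclusive is 8 days; tolling adds 8 days: December 12, 1990 + 8 days = December 20, 1990.
December 20, 1990 is a Thursday and not a court holiday, so no extension applies.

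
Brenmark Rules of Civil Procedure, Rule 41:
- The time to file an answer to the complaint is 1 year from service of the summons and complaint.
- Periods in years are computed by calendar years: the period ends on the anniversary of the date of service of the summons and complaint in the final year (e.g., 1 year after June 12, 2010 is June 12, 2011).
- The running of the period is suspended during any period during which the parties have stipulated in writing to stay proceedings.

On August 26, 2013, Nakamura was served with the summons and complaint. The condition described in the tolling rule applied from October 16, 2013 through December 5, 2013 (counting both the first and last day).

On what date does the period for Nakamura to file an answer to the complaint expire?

1 year after August 26, 2013 is August 26, 2014.
From October 16, 2013 through December 5, 2013 inclusive is 51 days; tolling adds 51 days: August 26, 2014 + 51 days = October 16, 2014.

October 16, 2014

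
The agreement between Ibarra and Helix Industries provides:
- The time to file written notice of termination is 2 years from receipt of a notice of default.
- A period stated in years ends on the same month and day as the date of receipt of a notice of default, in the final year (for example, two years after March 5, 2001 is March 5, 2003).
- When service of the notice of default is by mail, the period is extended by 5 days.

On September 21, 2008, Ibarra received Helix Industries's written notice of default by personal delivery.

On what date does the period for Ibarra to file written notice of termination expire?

2 years after September 21, 2008 is September 21, 2010.
Service was not by mail, so no mail extension applies.

September 21, 2010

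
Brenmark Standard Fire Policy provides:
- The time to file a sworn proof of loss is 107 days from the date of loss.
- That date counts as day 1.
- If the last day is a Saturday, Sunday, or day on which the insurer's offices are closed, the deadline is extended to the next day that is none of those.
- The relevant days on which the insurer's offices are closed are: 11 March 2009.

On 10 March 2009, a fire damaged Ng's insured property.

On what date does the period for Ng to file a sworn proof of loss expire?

Counting 10 March 2009 as day 1, day 107 is June 24, 2009.
June 24, 2009 is a Wednesday and not a day on which the insurer's offices are closed, so no extension applies.

June 24, 2009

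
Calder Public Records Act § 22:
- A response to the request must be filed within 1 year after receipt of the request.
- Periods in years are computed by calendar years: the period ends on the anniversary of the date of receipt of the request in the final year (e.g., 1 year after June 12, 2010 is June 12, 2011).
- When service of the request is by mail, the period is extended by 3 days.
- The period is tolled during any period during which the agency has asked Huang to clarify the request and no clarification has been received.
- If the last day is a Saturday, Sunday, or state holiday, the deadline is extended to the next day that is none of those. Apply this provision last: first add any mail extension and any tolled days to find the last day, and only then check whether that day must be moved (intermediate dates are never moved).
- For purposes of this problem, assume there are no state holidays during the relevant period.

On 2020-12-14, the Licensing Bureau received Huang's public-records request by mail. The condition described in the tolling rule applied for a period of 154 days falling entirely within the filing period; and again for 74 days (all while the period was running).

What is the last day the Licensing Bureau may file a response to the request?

1 year after 2020-12-14 is December 14, 2021.
Service was by mail, adding 3 days: December 14, 2021 + 3 days = December 17, 2021.
Tolling adds 154 days: December 17, 2021 + 154 days = May 20, 2022.
Tolling adds 74 days: May 20, 2022 + 74 days = August 2, 2022.
August 2, 2022 is a Tuesday and not a state holiday, so no extension applies.

August 2, 2022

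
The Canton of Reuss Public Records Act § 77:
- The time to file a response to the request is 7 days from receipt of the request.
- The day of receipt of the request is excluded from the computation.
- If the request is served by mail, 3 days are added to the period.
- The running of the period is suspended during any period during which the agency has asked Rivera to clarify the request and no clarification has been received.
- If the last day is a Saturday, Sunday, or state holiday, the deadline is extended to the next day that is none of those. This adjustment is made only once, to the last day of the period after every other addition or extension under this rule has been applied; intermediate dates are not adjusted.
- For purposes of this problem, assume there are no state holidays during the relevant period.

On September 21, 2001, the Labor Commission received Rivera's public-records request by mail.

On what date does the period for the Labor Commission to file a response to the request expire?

October 1, 2001

7 days after September 21, 2001 is September 28, 2001.
Service was by mail, adding 3 days: September 28, 2001 + 3 days = October 1, 2001.
October 1, 2001 is a Monday and not a state holiday, so no extension applies.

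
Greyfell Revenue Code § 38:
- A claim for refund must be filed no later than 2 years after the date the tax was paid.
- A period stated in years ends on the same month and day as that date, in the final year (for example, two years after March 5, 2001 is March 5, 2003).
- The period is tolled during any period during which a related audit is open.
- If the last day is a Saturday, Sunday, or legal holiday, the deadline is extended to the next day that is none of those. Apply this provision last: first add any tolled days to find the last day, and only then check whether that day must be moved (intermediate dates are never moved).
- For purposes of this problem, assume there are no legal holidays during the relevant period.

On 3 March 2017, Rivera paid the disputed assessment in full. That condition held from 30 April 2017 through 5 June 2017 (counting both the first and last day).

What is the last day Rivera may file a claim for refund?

April 9, 2019

2 years after 3 March 2017 is March 3, 2019.
From April 30, 2017 through June 5, 2017 inclusive is 37 days; tolling adds 37 days: March 3, 2019 + 37 days = April 9, 2019.
April 9, 2019 is a Tuesday and not a legal holiday, so no extension applies.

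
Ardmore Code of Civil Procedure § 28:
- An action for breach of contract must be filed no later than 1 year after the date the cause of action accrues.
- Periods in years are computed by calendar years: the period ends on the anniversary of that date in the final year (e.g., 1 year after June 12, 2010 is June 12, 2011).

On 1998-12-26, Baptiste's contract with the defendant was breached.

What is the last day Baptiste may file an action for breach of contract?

1 year after 1998-12-26 is December 26, 1999.

December 26, 1999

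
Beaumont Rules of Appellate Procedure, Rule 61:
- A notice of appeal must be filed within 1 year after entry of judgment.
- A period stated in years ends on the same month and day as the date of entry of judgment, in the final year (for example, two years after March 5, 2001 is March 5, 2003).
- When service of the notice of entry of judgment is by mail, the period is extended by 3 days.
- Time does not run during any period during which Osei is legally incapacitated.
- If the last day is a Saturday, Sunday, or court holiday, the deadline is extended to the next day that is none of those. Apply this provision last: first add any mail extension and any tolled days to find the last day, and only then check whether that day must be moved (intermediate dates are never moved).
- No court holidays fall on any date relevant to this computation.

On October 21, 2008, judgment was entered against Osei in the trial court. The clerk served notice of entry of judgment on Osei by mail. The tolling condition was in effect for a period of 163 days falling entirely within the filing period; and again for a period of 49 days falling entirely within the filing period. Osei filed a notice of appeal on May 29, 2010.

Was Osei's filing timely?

No

1 year after October 21, 2008 is October 21, 2009.
Service was by mail, adding 3 days: October 21, 2009 + 3 days = October 24, 2009.
Tolling adds 163 days: October 24, 2009 + 163 days = April 5, 2010.
Tolling adds 49 days: April 5, 2010 + 49 days = May 24, 2010.
May 24, 2010 is a Monday and not a court holiday, so no extension applies.
The deadline is May 24, 2010; the filing on May 29, 2010 is after that date.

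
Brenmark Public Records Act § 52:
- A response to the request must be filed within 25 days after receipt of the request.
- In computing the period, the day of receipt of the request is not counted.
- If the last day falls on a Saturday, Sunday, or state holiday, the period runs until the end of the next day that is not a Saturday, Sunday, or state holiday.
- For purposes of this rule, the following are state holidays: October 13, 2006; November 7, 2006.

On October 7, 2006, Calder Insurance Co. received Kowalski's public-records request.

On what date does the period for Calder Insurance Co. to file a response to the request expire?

25 days after October 7, 2006 is November 1, 2006.
November 1, 2006 is a Wednesday and not a state holiday, so no extension applies.

November 1, 2006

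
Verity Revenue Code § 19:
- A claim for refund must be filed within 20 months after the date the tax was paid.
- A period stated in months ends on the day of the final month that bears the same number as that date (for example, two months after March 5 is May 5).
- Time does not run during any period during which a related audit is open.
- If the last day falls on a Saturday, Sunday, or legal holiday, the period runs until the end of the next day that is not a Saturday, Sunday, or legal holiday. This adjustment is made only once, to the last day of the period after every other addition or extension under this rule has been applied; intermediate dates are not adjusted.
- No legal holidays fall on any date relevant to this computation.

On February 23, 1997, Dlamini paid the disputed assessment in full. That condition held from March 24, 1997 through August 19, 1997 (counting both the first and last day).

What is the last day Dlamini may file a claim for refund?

March 22, 1999

20 months after February 23, 1997 is October 23, 1998.
From March 24, 1997 through August 19, 1997 inclusive is 149 days; tolling adds 149 days: October 23, 1998 + 149 days = March 21, 1999.
March 21, 1999 is Sunday. The next qualifying day is March 22, 1999.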